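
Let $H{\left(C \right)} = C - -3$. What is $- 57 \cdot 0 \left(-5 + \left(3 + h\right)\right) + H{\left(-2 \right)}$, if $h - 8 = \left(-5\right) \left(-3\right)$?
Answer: $1$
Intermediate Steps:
$h = 23$ ($h = 8 - -15 = 8 + 15 = 23$)
$H{\left(C \right)} = 3 + C$ ($H{\left(C \right)} = C + 3 = 3 + C$)
$- 57 \cdot 0 \left(-5 + \left(3 + h\right)\right) + H{\left(-2 \right)} = - 57 \cdot 0 \left(-5 + \left(3 + 23\right)\right) + \left(3 - 2\right) = - 57 \cdot 0 \left(-5 + 26\right) + 1 = - 57 \cdot 0 \cdot 21 + 1 = \left(-57\right) 0 + 1 = 0 + 1 = 1$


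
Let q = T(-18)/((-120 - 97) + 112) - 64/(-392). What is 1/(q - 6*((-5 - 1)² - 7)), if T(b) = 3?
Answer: -245/42597 ≈ -0.0057516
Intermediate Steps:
q = 33/245 (q = 3/((-120 - 97) + 112) - 64/(-392) = 3/(-217 + 112) - 64*(-1/392) = 3/(-105) + 8/49 = 3*(-1/105) + 8/49 = -1/35 + 8/49 = 33/245 ≈ 0.13469)
1/(q - 6*((-5 - 1)² - 7)) = 1/(33/245 - 6*((-5 - 1)² - 7)) = 1/(33/245 - 6*((-6)² - 7)) = 1/(33/245 - 6*(36 - 7)) = 1/(33/245 - 6*29) = 1/(33/245 - 174) = 1/(-42597/245) = -245/42597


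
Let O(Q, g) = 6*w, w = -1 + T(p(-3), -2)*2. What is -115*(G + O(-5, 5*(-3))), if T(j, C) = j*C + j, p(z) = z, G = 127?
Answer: -18055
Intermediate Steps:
T(j, C) = j + C*j (T(j, C) = C*j + j = j + C*j)
w = 5 (w = -1 - 3*(1 - 2)*2 = -1 - 3*(-1)*2 = -1 + 3*2 = -1 + 6 = 5)
O(Q, g) = 30 (O(Q, g) = 6*5 = 30)
-115*(G + O(-5, 5*(-3))) = -115*(127 + 30) = -115*157 = -18055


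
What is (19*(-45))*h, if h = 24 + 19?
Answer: -36765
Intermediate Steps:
h = 43
(19*(-45))*h = (19*(-45))*43 = -855*43 = -36765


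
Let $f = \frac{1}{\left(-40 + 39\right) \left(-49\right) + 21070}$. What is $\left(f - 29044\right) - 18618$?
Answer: $- \frac{1006573777}{21119} \approx -47662.0$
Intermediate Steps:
$f = \frac{1}{21119}$ ($f = \frac{1}{\left(-1\right) \left(-49\right) + 21070} = \frac{1}{49 + 21070} = \frac{1}{21119} \approx 4.7351 \cdot 10^{-5}$)
$\left(f - 29044\right) - 18618 = \left(\frac{1}{21119} - 29044\right) - 18618 = - \frac{613380235}{21119} - 18618 = - \frac{1006573777}{21119}$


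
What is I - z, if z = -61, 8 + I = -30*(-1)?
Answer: 83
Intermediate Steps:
I = 22 (I = -8 - 30*(-1) = -8 + 30 = 22)
I - z = 22 - 1*(-61) = 22 + 61 = 83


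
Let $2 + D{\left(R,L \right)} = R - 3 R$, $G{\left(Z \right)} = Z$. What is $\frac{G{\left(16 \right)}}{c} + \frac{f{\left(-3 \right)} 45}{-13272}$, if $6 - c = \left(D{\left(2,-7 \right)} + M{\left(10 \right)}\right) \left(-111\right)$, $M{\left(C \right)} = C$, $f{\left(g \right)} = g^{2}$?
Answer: $\frac{5017}{995400} \approx 0.0050402$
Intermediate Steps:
$D{\left(R,L \right)} = -2 - 2 R$ ($D{\left(R,L \right)} = -2 + \left(R - 3 R\right) = -2 - 2 R$)
$c = 450$ ($c = 6 - \left(\left(-2 - 4\right) + 10\right) \left(-111\right) = 6 - \left(-6 + 10\right) \left(-111\right) = 6 - 4 \left(-111\right) = 6 - -444 = 6 + 444 = 450$)
$\frac{G{\left(16 \right)}}{c} + \frac{f{\left(-3 \right)} 45}{-13272} = \frac{16}{450} + \frac{\left(-3\right)^{2} \cdot 45}{-13272} = 16 \cdot \frac{1}{450} + 9 \cdot 45 \left(- \frac{1}{13272}\right) = \frac{8}{225} + 405 \left(- \frac{1}{13272}\right) = \frac{8}{225} - \frac{135}{4424} = \frac{5017}{995400}$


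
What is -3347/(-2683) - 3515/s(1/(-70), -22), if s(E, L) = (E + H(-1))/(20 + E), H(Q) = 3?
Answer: -694363828/29513 ≈ -23527.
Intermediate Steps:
s(E, L) = (3 + E)/(20 + E) (s(E, L) = (E + 3)/(20 + E) = (3 + E)/(20 + E))
-3347/(-2683) - 3515/s(1/(-70), -22) = -3347/(-2683) - 3515*(20 + 1/(-70))/(3 + 1/(-70)) = -3347*(-1/2683) - 3515*(20 - 1/70)/(3 - 1/70) = 3347/2683 - 3515/((209/70)/(1399/70)) = 3347/2683 - 3515/((70/1399)*(209/70)) = 3347/2683 - 3515/209/1399 = 3347/2683 - 3515*1399/209 = 3347/2683 - 258815/11 = -694363828/29513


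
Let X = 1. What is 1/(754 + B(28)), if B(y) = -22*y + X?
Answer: 1/139 ≈ 0.0071942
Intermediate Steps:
B(y) = 1 - 22*y (B(y) = -22*y + 1 = 1 - 22*y)
1/(754 + B(28)) = 1/(754 + (1 - 22*28)) = 1/(754 + (1 - 616)) = 1/(754 - 615) = 1/139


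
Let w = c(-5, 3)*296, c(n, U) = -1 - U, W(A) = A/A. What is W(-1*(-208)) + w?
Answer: -1183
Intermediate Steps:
W(A) = 1
w = -1184 (w = (-1 - 1*3)*296 = (-1 - 3)*296 = -4*296 = -1184)
W(-1*(-208)) + w = 1 - 1184 = -1183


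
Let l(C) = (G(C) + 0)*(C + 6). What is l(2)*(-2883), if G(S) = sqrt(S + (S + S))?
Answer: -23064*sqrt(6) ≈ -56495.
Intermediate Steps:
G(S) = sqrt(3)*sqrt(S) (G(S) = sqrt(S + 2*S) = sqrt(3*S) = sqrt(3)*sqrt(S))
l(C) = sqrt(3)*sqrt(C)*(6 + C) (l(C) = (sqrt(3)*sqrt(C) + 0)*(C + 6) = (sqrt(3)*sqrt(C))*(6 + C) = sqrt(3)*sqrt(C)*(6 + C))
l(2)*(-2883) = (sqrt(3)*sqrt(2)*(6 + 2))*(-2883) = (sqrt(3)*sqrt(2)*8)*(-2883) = (8*sqrt(6))*(-2883) = -23064*sqrt(6)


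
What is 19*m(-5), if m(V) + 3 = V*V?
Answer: 418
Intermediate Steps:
m(V) = -3 + V² (m(V) = -3 + V*V = -3 + V²)
19*m(-5) = 19*(-3 + (-5)²) = 19*(-3 + 25) = 19*22 = 418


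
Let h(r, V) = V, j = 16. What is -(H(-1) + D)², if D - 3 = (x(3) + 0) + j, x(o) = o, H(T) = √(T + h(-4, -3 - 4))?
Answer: -476 - 88*I*√2 ≈ -476.0 - 124.45*I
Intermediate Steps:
H(T) = √(-7 + T) (H(T) = √(T + (-3 - 4)) = √(T - 7) = √(-7 + T))
D = 22 (D = 3 + ((3 + 0) + 16) = 3 + (3 + 16) = 3 + 19 = 22)
-(H(-1) + D)² = -(√(-7 - 1) + 22)² = -(√(-8) + 22)² = -(2*I*√2 + 22)² = -(22 + 2*I*√2)²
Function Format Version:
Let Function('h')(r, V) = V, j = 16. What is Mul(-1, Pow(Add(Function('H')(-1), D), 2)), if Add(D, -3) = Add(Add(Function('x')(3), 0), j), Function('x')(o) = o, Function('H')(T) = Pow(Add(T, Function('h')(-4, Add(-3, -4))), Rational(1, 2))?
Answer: Add(-476, Mul(-88, I, Pow(2, Rational(1, 2)))) ≈ Add(-476.00, Mul(-124.45, I))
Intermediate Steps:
Function('H')(T) = Pow(Add(-7, T), Rational(1, 2)) (Function('H')(T) = Pow(Add(T, Add(-3, -4)), Rational(1, 2)) = Pow(Add(T, -7), Rational(1, 2)) = Pow(Add(-7, T), Rational(1, 2)))
D = 22 (D = Add(3, Add(Add(3, 0), 16)) = Add(3, Add(3, 16)) = Add(3, 19) = 22)
Mul(-1, Pow(Add(Function('H')(-1), D), 2)) = Mul(-1, Pow(Add(Pow(Add(-7, -1), Rational(1, 2)), 22), 2)) = Mul(-1, Pow(Add(Pow(-8, Rational(1, 2)), 22), 2)) = Mul(-1, Pow(Add(Mul(2, I, Pow(2, Rational(1, 2))), 22), 2)) = Mul(-1, Pow(Add(22, Mul(2, I, Pow(2, Rational(1, 2)))), 2))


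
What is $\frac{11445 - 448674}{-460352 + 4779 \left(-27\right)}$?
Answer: $\frac{437229}{589385} \approx 0.74184$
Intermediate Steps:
$\frac{11445 - 448674}{-460352 + 4779 \left(-27\right)} = - \frac{437229}{-460352 - 129033} = - \frac{437229}{-589385} = \left(-437229\right) \left(- \frac{1}{589385}\right) = \frac{437229}{589385}$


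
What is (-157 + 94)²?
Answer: 3969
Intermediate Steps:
(-157 + 94)² = (-63)² = 3969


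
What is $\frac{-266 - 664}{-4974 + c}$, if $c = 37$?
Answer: $\frac{930}{4937} \approx 0.18837$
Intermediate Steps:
$\frac{-266 - 664}{-4974 + c} = \frac{-266 - 664}{-4974 + 37} = - \frac{930}{-4937} = \left(-930\right) \left(- \frac{1}{4937}\right) = \frac{930}{4937}$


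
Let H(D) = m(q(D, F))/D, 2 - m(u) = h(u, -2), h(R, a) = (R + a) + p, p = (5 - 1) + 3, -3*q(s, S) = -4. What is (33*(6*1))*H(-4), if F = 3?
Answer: 429/2 ≈ 214.50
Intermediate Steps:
q(s, S) = 4/3 (q(s, S) = -⅓*(-4) = 4/3)
p = 7 (p = 4 + 3 = 7)
h(R, a) = 7 + R + a (h(R, a) = (R + a) + 7 = 7 + R + a)
m(u) = -3 - u (m(u) = 2 - (7 + u - 2) = 2 - (5 + u) = 2 + (-5 - u) = -3 - u)
H(D) = -13/(3*D) (H(D) = (-3 - 1*4/3)/D = (-3 - 4/3)/D = -13/(3*D))
(33*(6*1))*H(-4) = (33*(6*1))*(-13/3/(-4)) = (33*6)*(-13/3*(-¼)) = 198*(13/12) = 429/2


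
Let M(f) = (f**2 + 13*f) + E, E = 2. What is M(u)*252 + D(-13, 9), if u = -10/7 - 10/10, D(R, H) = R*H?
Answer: -42579/7 ≈ -6082.7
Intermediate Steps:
D(R, H) = H*R
u = -17/7 (u = -10*1/7 - 10*1/10 = -10/7 - 1 = -17/7 ≈ -2.4286)
M(f) = 2 + f**2 + 13*f (M(f) = (f**2 + 13*f) + 2 = 2 + f**2 + 13*f)
M(u)*252 + D(-13, 9) = (2 + (-17/7)**2 + 13*(-17/7))*252 + 9*(-13) = (2 + 289/49 - 221/7)*252 - 117 = -1160/49*252 - 117 = -41760/7 - 117 = -42579/7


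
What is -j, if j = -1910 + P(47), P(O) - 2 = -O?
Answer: 1955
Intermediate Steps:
P(O) = 2 - O
j = -1955 (j = -1910 + (2 - 1*47) = -1910 + (2 - 47) = -1910 - 45 = -1955)
-j = -1*(-1955) = 1955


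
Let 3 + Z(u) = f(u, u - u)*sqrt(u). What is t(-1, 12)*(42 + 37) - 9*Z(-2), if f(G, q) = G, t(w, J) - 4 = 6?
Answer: 817 + 18*I*sqrt(2) ≈ 817.0 + 25.456*I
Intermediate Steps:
t(w, J) = 10 (t(w, J) = 4 + 6 = 10)
Z(u) = -3 + u**(3/2) (Z(u) = -3 + u*sqrt(u) = -3 + u**(3/2))
t(-1, 12)*(42 + 37) - 9*Z(-2) = 10*(42 + 37) - 9*(-3 + (-2)**(3/2)) = 10*79 - 9*(-3 - 2*I*sqrt(2)) = 790 + (27 + 18*I*sqrt(2)) = 817 + 18*I*sqrt(2)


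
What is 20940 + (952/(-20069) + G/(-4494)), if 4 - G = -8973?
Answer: 269770851877/12884298 ≈ 20938.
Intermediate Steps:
G = 8977 (G = 4 - 1*(-8973) = 4 + 8973 = 8977)
20940 + (952/(-20069) + G/(-4494)) = 20940 + (952/(-20069) + 8977/(-4494)) = 20940 + (952*(-1/20069) + 8977*(-1/4494)) = 20940 + (-136/2867 - 8977/4494) = 20940 - 26348243/12884298 = 269770851877/12884298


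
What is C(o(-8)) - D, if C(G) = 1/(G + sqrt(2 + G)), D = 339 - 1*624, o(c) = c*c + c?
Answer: 438643/1539 - sqrt(58)/3078 ≈ 285.02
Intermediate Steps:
o(c) = c + c**2 (o(c) = c**2 + c = c + c**2)
D = -285 (D = 339 - 624 = -285)
C(o(-8)) - D = 1/(-8*(1 - 8) + sqrt(2 - 8*(1 - 8))) - 1*(-285) = 1/(-8*(-7) + sqrt(2 - 8*(-7))) + 285 = 1/(56 + sqrt(2 + 56)) + 285 = 1/(56 + sqrt(58)) + 285 = 285 + 1/(56 + sqrt(58))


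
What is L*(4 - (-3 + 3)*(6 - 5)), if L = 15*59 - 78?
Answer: 3228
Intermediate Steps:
L = 807 (L = 885 - 78 = 807)
L*(4 - (-3 + 3)*(6 - 5)) = 807*(4 - (-3 + 3)*(6 - 5)) = 807*(4 - 0) = 807*(4 - 1*0) = 807*(4 + 0) = 807*4 = 3228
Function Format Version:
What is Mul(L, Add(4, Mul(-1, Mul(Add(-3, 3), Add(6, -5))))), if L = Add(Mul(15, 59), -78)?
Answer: 3228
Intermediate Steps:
L = 807 (L = Add(885, -78) = 807)
Mul(L, Add(4, Mul(-1, Mul(Add(-3, 3), Add(6, -5))))) = Mul(807, Add(4, Mul(-1, Mul(Add(-3, 3), Add(6, -5))))) = Mul(807, Add(4, Mul(-1, Mul(0, 1)))) = Mul(807, Add(4, Mul(-1, 0))) = Mul(807, Add(4, 0)) = Mul(807, 4) = 3228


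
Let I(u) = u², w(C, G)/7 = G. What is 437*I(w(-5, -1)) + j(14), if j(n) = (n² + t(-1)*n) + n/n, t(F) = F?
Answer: 21596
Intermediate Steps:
w(C, G) = 7*G
j(n) = 1 + n² - n (j(n) = (n² - n) + n/n = (n² - n) + 1 = 1 + n² - n)
437*I(w(-5, -1)) + j(14) = 437*(7*(-1))² + (1 + 14² - 1*14) = 437*(-7)² + (1 + 196 - 14) = 437*49 + 183 = 21413 + 183 = 21596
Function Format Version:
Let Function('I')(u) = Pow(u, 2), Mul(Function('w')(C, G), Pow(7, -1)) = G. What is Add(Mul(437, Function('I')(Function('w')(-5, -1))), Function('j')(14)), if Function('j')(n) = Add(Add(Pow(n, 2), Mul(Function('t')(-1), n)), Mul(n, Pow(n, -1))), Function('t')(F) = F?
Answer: 21596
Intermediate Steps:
Function('w')(C, G) = Mul(7, G)
Function('j')(n) = Add(1, Pow(n, 2), Mul(-1, n)) (Function('j')(n) = Add(Add(Pow(n, 2), Mul(-1, n)), Mul(n, Pow(n, -1))) = Add(Add(Pow(n, 2), Mul(-1, n)), 1) = Add(1, Pow(n, 2), Mul(-1, n)))
Add(Mul(437, Function('I')(Function('w')(-5, -1))), Function('j')(14)) = Add(Mul(437, Pow(Mul(7, -1), 2)), Add(1, Pow(14, 2), Mul(-1, 14))) = Add(Mul(437, Pow(-7, 2)), Add(1, 196, -14)) = Add(Mul(437, 49), 183) = Add(21413, 183) = 21596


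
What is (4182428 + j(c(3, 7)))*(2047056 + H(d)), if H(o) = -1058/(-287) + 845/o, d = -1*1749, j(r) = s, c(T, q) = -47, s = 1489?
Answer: 1433058485682358345/167321 ≈ 8.5647e+12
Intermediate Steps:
j(r) = 1489
d = -1749
H(o) = 1058/287 + 845/o (H(o) = -1058*(-1/287) + 845/o = 1058/287 + 845/o)
(4182428 + j(c(3, 7)))*(2047056 + H(d)) = (4182428 + 1489)*(2047056 + (1058/287 + 845/(-1749))) = 4183917*(2047056 + (1058/287 + 845*(-1/1749))) = 4183917*(2047056 + (1058/287 - 845/1749)) = 4183917*(2047056 + 1607927/501963) = 4183917*(1027547978855/501963) = 1433058485682358345/167321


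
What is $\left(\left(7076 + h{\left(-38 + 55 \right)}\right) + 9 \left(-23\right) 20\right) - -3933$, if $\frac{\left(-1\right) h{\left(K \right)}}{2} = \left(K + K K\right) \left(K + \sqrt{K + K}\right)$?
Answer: $-3535 - 612 \sqrt{34} \approx -7103.5$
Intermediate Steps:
$h{\left(K \right)} = - 2 \left(K + K^{2}\right) \left(K + \sqrt{2} \sqrt{K}\right)$ ($h{\left(K \right)} = - 2 \left(K + K K\right) \left(K + \sqrt{K + K}\right) = - 2 \left(K + K^{2}\right) \left(K + \sqrt{2 K}\right) = - 2 \left(K + K^{2}\right) \left(K + \sqrt{2} \sqrt{K}\right)$)
$\left(\left(7076 + h{\left(-38 + 55 \right)}\right) + 9 \left(-23\right) 20\right) - -3933 = \left(\left(7076 - \left(2 \left(-38 + 55\right)^{2} + 2 \left(-38 + 55\right)^{3} + 2 \sqrt{2} \left(-38 + 55\right)^{\frac{3}{2}} + 2 \sqrt{2} \left(-38 + 55\right)^{\frac{5}{2}}\right)\right) + 9 \left(-23\right) 20\right) - -3933 = \left(\left(7076 - \left(578 + 9826 + 2 \sqrt{2} \cdot 17^{\frac{3}{2}} + 2 \sqrt{2} \cdot 17^{\frac{5}{2}}\right)\right) - 4140\right) + 3933 = \left(\left(7076 - \left(10404 + 2 \sqrt{2} \cdot 17 \sqrt{17} + 2 \sqrt{2} \cdot 289 \sqrt{17}\right)\right) - 4140\right) + 3933 = \left(\left(7076 - \left(10404 + 612 \sqrt{34}\right)\right) - 4140\right) + 3933 = \left(\left(-3328 - 612 \sqrt{34}\right) - 4140\right) + 3933 = \left(-7468 - 612 \sqrt{34}\right) + 3933 = -3535 - 612 \sqrt{34}$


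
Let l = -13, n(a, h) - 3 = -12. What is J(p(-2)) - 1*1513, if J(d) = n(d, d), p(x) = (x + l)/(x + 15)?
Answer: -1522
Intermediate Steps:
n(a, h) = -9 (n(a, h) = 3 - 12 = -9)
p(x) = (-13 + x)/(15 + x) (p(x) = (x - 13)/(x + 15) = (-13 + x)/(15 + x))
J(d) = -9
J(p(-2)) - 1*1513 = -9 - 1*1513 = -9 - 1513 = -1522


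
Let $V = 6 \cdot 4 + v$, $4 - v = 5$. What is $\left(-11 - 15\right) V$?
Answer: $-598$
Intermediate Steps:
$v = -1$ ($v = 4 - 5 = -1$)
$V = 23$ ($V = 6 \cdot 4 - 1 = 24 - 1 = 23$)
$\left(-11 - 15\right) V = \left(-11 - 15\right) 23 = \left(-26\right) 23 = -598$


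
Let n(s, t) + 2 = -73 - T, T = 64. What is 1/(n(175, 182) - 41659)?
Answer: -1/41798 ≈ -2.3925e-5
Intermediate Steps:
n(s, t) = -139 (n(s, t) = -2 + (-73 - 1*64) = -2 + (-73 - 64) = -2 - 137 = -139)
1/(n(175, 182) - 41659) = 1/(-139 - 41659) = 1/(-41798) = -1/41798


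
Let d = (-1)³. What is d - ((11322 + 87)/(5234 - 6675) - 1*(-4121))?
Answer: -5928393/1441 ≈ -4114.1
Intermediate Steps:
d = -1
d - ((11322 + 87)/(5234 - 6675) - 1*(-4121)) = -1 - ((11322 + 87)/(5234 - 6675) - 1*(-4121)) = -1 - (11409/(-1441) + 4121) = -1 - (11409*(-1/1441) + 4121) = -1 - (-11409/1441 + 4121) = -1 - 1*5926952/1441 = -1 - 5926952/1441 = -5928393/1441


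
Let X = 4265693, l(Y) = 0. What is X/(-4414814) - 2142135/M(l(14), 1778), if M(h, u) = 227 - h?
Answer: -9458095900201/1002162778 ≈ -9437.7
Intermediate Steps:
X/(-4414814) - 2142135/M(l(14), 1778) = 4265693/(-4414814) - 2142135/(227 - 1*0) = 4265693*(-1/4414814) - 2142135/(227 + 0) = -4265693/4414814 - 2142135/227 = -9458095900201/1002162778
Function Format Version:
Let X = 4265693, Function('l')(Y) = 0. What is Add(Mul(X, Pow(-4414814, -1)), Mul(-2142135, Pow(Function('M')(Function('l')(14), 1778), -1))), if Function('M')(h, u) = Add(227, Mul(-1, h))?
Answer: Rational(-9458095900201, 1002162778) ≈ -9437.7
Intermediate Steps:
Add(Mul(X, Pow(-4414814, -1)), Mul(-2142135, Pow(Function('M')(Function('l')(14), 1778), -1))) = Add(Mul(4265693, Pow(-4414814, -1)), Mul(-2142135, Pow(Add(227, Mul(-1, 0)), -1))) = Add(Mul(4265693, Rational(-1, 4414814)), Mul(-2142135, Pow(Add(227, 0), -1))) = Add(Rational(-4265693, 4414814), Mul(-2142135, Pow(227, -1))) = Add(Rational(-4265693, 4414814), Mul(-2142135, Rational(1, 227))) = Add(Rational(-4265693, 4414814), Rational(-2142135, 227)) = Rational(-9458095900201, 1002162778)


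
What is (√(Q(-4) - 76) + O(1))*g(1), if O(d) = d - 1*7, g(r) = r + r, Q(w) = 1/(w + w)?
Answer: -12 + I*√1218/2 ≈ -12.0 + 17.45*I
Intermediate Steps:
Q(w) = 1/(2*w)
g(r) = 2*r
O(d) = -7 + d (O(d) = d - 7 = -7 + d)
(√(Q(-4) - 76) + O(1))*g(1) = (√((½)/(-4) - 76) + (-7 + 1))*(2*1) = (√((½)*(-¼) - 76) - 6)*2 = (√(-⅛ - 76) - 6)*2 = (√(-609/8) - 6)*2 = (I*√1218/4 - 6)*2 = (-6 + I*√1218/4)*2 = -12 + I*√1218/2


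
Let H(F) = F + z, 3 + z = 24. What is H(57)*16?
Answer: 1248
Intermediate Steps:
z = 21 (z = -3 + 24 = 21)
H(F) = 21 + F (H(F) = F + 21 = 21 + F)
H(57)*16 = (21 + 57)*16 = 78*16 = 1248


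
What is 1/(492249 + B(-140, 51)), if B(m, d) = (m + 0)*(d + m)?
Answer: 1/504709 ≈ 1.9813e-6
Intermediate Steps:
B(m, d) = m*(d + m)
1/(492249 + B(-140, 51)) = 1/(492249 - 140*(51 - 140)) = 1/(492249 - 140*(-89)) = 1/(492249 + 12460) = 1/504709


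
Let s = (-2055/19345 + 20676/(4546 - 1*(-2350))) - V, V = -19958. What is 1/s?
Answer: 6670156/133142263745 ≈ 5.0098e-5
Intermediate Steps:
s = 133142263745/6670156 (s = (-2055/19345 + 20676/(4546 - 1*(-2350))) - 1*(-19958) = (-2055*1/19345 + 20676/(4546 + 2350)) + 19958 = (-411/3869 + 20676/6896) + 19958 = (-411/3869 + 20676*(1/6896)) + 19958 = (-411/3869 + 5169/1724) + 19958 = 19290297/6670156 + 19958 = 133142263745/6670156 ≈ 19961.)
1/s = 1/(133142263745/6670156) = 6670156/133142263745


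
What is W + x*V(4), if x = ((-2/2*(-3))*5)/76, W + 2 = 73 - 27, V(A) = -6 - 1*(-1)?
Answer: 3269/76 ≈ 43.013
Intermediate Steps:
V(A) = -5 (V(A) = -6 + 1 = -5)
W = 44 (W = -2 + (73 - 27) = -2 + 46 = 44)
x = 15/76 (x = ((-2*1/2*(-3))*5)*(1/76) = (-1*(-3)*5)*(1/76) = (3*5)*(1/76) = 15*(1/76) = 15/76 ≈ 0.19737)
W + x*V(4) = 44 + (15/76)*(-5) = 44 - 75/76 = 3269/76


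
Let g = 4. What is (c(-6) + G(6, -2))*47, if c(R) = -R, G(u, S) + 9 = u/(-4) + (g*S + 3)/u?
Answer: -752/3 ≈ -250.67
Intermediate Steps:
G(u, S) = -9 - u/4 + (3 + 4*S)/u (G(u, S) = -9 + (u/(-4) + (4*S + 3)/u) = -9 + (u*(-¼) + (3 + 4*S)/u) = -9 + (-u/4 + (3 + 4*S)/u) = -9 - u/4 + (3 + 4*S)/u)
(c(-6) + G(6, -2))*47 = (-1*(-6) + (¼)*(12 + 16*(-2) - 1*6*(36 + 6))/6)*47 = (6 + (¼)*(⅙)*(12 - 32 - 1*6*42))*47 = (6 + (¼)*(⅙)*(12 - 32 - 252))*47 = (6 + (¼)*(⅙)*(-272))*47 = (6 - 34/3)*47 = -16/3*47 = -752/3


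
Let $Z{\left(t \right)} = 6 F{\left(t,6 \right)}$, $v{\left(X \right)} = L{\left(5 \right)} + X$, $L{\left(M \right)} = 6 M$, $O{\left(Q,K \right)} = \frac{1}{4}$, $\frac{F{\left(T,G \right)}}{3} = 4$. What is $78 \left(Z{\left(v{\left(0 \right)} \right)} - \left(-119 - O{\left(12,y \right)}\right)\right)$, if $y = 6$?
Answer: $\frac{29835}{2} \approx 14918.0$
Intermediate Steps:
$F{\left(T,G \right)} = 12$ ($F{\left(T,G \right)} = 3 \cdot 4 = 12$)
$O{\left(Q,K \right)} = \frac{1}{4}$
$v{\left(X \right)} = 30 + X$ ($v{\left(X \right)} = 6 \cdot 5 + X = 30 + X$)
$Z{\left(t \right)} = 72$ ($Z{\left(t \right)} = 6 \cdot 12 = 72$)
$78 \left(Z{\left(v{\left(0 \right)} \right)} - \left(-119 - O{\left(12,y \right)}\right)\right) = 78 \left(72 + \left(\left(122 + \frac{1}{4}\right) - 3\right)\right) = 78 \left(72 + \left(\frac{489}{4} - 3\right)\right) = 78 \left(72 + \frac{477}{4}\right) = 78 \cdot \frac{765}{4} = \frac{29835}{2}$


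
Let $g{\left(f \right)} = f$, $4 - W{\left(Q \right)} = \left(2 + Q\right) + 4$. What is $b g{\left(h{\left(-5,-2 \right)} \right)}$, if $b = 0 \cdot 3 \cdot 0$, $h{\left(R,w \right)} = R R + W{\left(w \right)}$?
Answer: $0$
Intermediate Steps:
$W{\left(Q \right)} = -2 - Q$ ($W{\left(Q \right)} = 4 - \left(\left(2 + Q\right) + 4\right) = 4 - \left(6 + Q\right) = -2 - Q$)
$h{\left(R,w \right)} = -2 + R^{2} - w$ ($h{\left(R,w \right)} = R R - \left(2 + w\right) = R^{2} - \left(2 + w\right) = -2 + R^{2} - w$)
$b = 0$ ($b = 0 \cdot 0 = 0$)
$b g{\left(h{\left(-5,-2 \right)} \right)} = 0 \left(-2 + \left(-5\right)^{2} - -2\right) = 0 \left(-2 + 25 + 2\right) = 0 \cdot 25 = 0$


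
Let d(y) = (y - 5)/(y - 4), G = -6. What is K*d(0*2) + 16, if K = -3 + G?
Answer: 19/4 ≈ 4.7500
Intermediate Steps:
K = -9 (K = -3 - 6 = -9)
d(y) = (-5 + y)/(-4 + y)
K*d(0*2) + 16 = -9*(-5 + 0*2)/(-4 + 0*2) + 16 = -9*(-5 + 0)/(-4 + 0) + 16 = -9*(-5)/(-4) + 16 = -(-9)*(-5)/4 + 16 = -9*5/4 + 16 = -45/4 + 16 = 19/4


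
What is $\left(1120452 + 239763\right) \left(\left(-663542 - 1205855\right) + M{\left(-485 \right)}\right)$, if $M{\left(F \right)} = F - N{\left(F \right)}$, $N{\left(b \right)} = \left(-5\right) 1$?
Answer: $-2543434743555$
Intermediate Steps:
$N{\left(b \right)} = -5$
$M{\left(F \right)} = 5 + F$ ($M{\left(F \right)} = F - -5 = F + 5 = 5 + F$)
$\left(1120452 + 239763\right) \left(\left(-663542 - 1205855\right) + M{\left(-485 \right)}\right) = \left(1120452 + 239763\right) \left(\left(-663542 - 1205855\right) + \left(5 - 485\right)\right) = 1360215 \left(-1869397 - 480\right) = 1360215 \left(-1869877\right) = -2543434743555$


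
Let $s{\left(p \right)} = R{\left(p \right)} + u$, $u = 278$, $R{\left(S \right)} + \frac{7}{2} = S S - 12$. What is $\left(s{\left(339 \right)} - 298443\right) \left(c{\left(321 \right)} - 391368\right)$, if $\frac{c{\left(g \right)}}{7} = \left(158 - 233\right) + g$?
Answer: $71406331137$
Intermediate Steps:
$R{\left(S \right)} = - \frac{31}{2} + S^{2}$ ($R{\left(S \right)} = - \frac{7}{2} + \left(S S - 12\right) = - \frac{7}{2} + \left(S^{2} - 12\right) = - \frac{7}{2} + \left(-12 + S^{2}\right) = - \frac{31}{2} + S^{2}$)
$c{\left(g \right)} = -525 + 7 g$ ($c{\left(g \right)} = 7 \left(\left(158 - 233\right) + g\right) = 7 \left(-75 + g\right) = -525 + 7 g$)
$s{\left(p \right)} = \frac{525}{2} + p^{2}$ ($s{\left(p \right)} = \left(- \frac{31}{2} + p^{2}\right) + 278 = \frac{525}{2} + p^{2}$)
$\left(s{\left(339 \right)} - 298443\right) \left(c{\left(321 \right)} - 391368\right) = \left(\left(\frac{525}{2} + 339^{2}\right) - 298443\right) \left(\left(-525 + 7 \cdot 321\right) - 391368\right) = \left(\left(\frac{525}{2} + 114921\right) - 298443\right) \left(\left(-525 + 2247\right) - 391368\right) = \left(\frac{230367}{2} - 298443\right) \left(1722 - 391368\right) = \left(- \frac{366519}{2}\right) \left(-389646\right) = 71406331137$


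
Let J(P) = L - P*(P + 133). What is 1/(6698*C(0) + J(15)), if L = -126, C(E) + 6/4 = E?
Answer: -1/12393 ≈ -8.0691e-5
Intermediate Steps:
C(E) = -3/2 + E
J(P) = -126 - P*(133 + P) (J(P) = -126 - P*(P + 133) = -126 - P*(133 + P))
1/(6698*C(0) + J(15)) = 1/(6698*(-3/2 + 0) + (-126 - 1*15**2 - 133*15)) = 1/(6698*(-3/2) + (-126 - 1*225 - 1995)) = 1/(-10047 + (-126 - 225 - 1995)) = 1/(-10047 - 2346) = 1/(-12393) = -1/12393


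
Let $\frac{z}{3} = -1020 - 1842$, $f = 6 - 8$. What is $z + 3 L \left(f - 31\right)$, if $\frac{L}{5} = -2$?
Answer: $-7596$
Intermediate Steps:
$L = -10$ ($L = 5 \left(-2\right) = -10$)
$f = -2$ ($f = 6 - 8 = -2$)
$z = -8586$ ($z = 3 \left(-1020 - 1842\right) = 3 \left(-2862\right) = -8586$)
$z + 3 L \left(f - 31\right) = -8586 + 3 \left(-10\right) \left(-2 - 31\right) = -8586 - -990 = -8586 + 990 = -7596$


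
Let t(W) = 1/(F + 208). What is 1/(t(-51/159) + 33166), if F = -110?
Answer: 98/3250269 ≈ 3.0151e-5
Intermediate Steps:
t(W) = 1/98 (t(W) = 1/(-110 + 208) = 1/98)
1/(t(-51/159) + 33166) = 1/(1/98 + 33166) = 1/(3250269/98) = 98/3250269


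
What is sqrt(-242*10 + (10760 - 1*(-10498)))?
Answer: sqrt(18838) ≈ 137.25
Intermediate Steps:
sqrt(-242*10 + (10760 - 1*(-10498))) = sqrt(-2420 + (10760 + 10498)) = sqrt(-2420 + 21258) = sqrt(18838)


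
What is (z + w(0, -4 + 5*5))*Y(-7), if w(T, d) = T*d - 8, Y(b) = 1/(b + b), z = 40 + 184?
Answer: -108/7 ≈ -15.429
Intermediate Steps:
z = 224
Y(b) = 1/(2*b)
w(T, d) = -8 + T*d
(z + w(0, -4 + 5*5))*Y(-7) = (224 + (-8 + 0*(-4 + 5*5)))*((½)/(-7)) = (224 + (-8 + 0*(-4 + 25)))*((½)*(-⅐)) = (224 + (-8 + 0*21))*(-1/14) = (224 + (-8 + 0))*(-1/14) = (224 - 8)*(-1/14) = 216*(-1/14) = -108/7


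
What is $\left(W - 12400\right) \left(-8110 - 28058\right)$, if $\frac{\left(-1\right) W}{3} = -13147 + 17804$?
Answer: $953786328$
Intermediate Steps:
$W = -13971$ ($W = - 3 \left(-13147 + 17804\right) = \left(-3\right) 4657 = -13971$)
$\left(W - 12400\right) \left(-8110 - 28058\right) = \left(-13971 - 12400\right) \left(-8110 - 28058\right) = \left(-26371\right) \left(-36168\right) = 953786328$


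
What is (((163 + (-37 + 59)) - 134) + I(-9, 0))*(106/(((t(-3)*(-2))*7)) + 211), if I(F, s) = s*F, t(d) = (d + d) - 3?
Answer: 226882/21 ≈ 10804.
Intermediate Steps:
t(d) = -3 + 2*d (t(d) = 2*d - 3 = -3 + 2*d)
I(F, s) = F*s
(((163 + (-37 + 59)) - 134) + I(-9, 0))*(106/(((t(-3)*(-2))*7)) + 211) = (((163 + (-37 + 59)) - 134) - 9*0)*(106/((((-3 + 2*(-3))*(-2))*7)) + 211) = (((163 + 22) - 134) + 0)*(106/((((-3 - 6)*(-2))*7)) + 211) = ((185 - 134) + 0)*(106/((-9*(-2)*7)) + 211) = (51 + 0)*(106/((18*7)) + 211) = 51*(106/126 + 211) = 51*(106*(1/126) + 211) = 51*(53/63 + 211) = 51*(13346/63) = 226882/21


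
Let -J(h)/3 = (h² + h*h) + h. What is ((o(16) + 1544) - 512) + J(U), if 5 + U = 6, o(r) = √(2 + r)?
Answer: 1023 + 3*√2 ≈ 1027.2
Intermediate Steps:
U = 1 (U = -5 + 6 = 1)
J(h) = -6*h² - 3*h (J(h) = -3*((h² + h*h) + h) = -3*((h² + h²) + h) = -3*(2*h² + h) = -3*(h + 2*h²) = -6*h² - 3*h)
((o(16) + 1544) - 512) + J(U) = ((√(2 + 16) + 1544) - 512) - 3*1*(1 + 2*1) = ((√18 + 1544) - 512) - 3*1*(1 + 2) = ((3*√2 + 1544) - 512) - 3*1*3 = ((1544 + 3*√2) - 512) - 9 = (1032 + 3*√2) - 9 = 1023 + 3*√2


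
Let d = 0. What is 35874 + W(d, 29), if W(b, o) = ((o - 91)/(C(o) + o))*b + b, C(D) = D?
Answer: 35874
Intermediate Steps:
W(b, o) = b + b*(-91 + o)/(2*o) (W(b, o) = ((o - 91)/(o + o))*b + b = ((-91 + o)/((2*o)))*b + b = ((-91 + o)*(1/(2*o)))*b + b = ((-91 + o)/(2*o))*b + b = b*(-91 + o)/(2*o) + b = b + b*(-91 + o)/(2*o))
35874 + W(d, 29) = 35874 + (½)*0*(-91 + 3*29)/29 = 35874 + (½)*0*(1/29)*(-91 + 87) = 35874 + (½)*0*(1/29)*(-4) = 35874 + 0 = 35874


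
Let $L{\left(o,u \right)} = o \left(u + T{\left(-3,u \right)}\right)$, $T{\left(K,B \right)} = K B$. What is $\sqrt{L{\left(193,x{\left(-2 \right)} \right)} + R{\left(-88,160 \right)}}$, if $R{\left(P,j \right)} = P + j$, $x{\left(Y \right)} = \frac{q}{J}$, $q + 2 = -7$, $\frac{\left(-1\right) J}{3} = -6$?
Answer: $\sqrt{265} \approx 16.279$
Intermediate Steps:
$J = 18$ ($J = \left(-3\right) \left(-6\right) = 18$)
$q = -9$ ($q = -2 - 7 = -9$)
$T{\left(K,B \right)} = B K$
$x{\left(Y \right)} = - \frac{1}{2}$ ($x{\left(Y \right)} = - \frac{9}{18} = \left(-9\right) \frac{1}{18} = - \frac{1}{2}$)
$L{\left(o,u \right)} = - 2 o u$ ($L{\left(o,u \right)} = o \left(u + u \left(-3\right)\right) = o \left(u - 3 u\right) = o \left(- 2 u\right) = - 2 o u$)
$\sqrt{L{\left(193,x{\left(-2 \right)} \right)} + R{\left(-88,160 \right)}} = \sqrt{\left(-2\right) 193 \left(- \frac{1}{2}\right) + \left(-88 + 160\right)} = \sqrt{193 + 72} = \sqrt{265}$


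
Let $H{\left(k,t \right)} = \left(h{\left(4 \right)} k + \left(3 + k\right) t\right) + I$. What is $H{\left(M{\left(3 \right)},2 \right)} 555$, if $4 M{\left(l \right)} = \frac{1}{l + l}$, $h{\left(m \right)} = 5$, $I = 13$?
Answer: $\frac{85655}{8} \approx 10707.0$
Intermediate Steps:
$M{\left(l \right)} = \frac{1}{8 l}$ ($M{\left(l \right)} = \frac{1}{4 \left(l + l\right)} = \frac{1}{4 \cdot 2 l} = \frac{\frac{1}{2} \frac{1}{l}}{4} = \frac{1}{8 l}$)
$H{\left(k,t \right)} = 13 + 5 k + t \left(3 + k\right)$ ($H{\left(k,t \right)} = \left(5 k + \left(3 + k\right) t\right) + 13 = \left(5 k + t \left(3 + k\right)\right) + 13 = 13 + 5 k + t \left(3 + k\right)$)
$H{\left(M{\left(3 \right)},2 \right)} 555 = \left(13 + 3 \cdot 2 + 5 \frac{1}{8 \cdot 3} + \frac{1}{8 \cdot 3} \cdot 2\right) 555 = \left(13 + 6 + 5 \cdot \frac{1}{8} \cdot \frac{1}{3} + \frac{1}{8} \cdot \frac{1}{3} \cdot 2\right) 555 = \left(13 + 6 + 5 \cdot \frac{1}{24} + \frac{1}{24} \cdot 2\right) 555 = \left(13 + 6 + \frac{5}{24} + \frac{1}{12}\right) 555 = \frac{463}{24} \cdot 555 = \frac{85655}{8}$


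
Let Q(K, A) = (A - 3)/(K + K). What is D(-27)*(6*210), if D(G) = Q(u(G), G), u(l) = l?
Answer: 700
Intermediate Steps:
Q(K, A) = (-3 + A)/(2*K) (Q(K, A) = (-3 + A)/((2*K)) = (-3 + A)*(1/(2*K)) = (-3 + A)/(2*K))
D(G) = (-3 + G)/(2*G)
D(-27)*(6*210) = ((1/2)*(-3 - 27)/(-27))*(6*210) = ((1/2)*(-1/27)*(-30))*1260 = (5/9)*1260 = 700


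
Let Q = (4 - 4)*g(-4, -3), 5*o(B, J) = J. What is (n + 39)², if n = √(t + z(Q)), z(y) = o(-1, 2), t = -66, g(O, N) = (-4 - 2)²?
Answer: 7277/5 + 156*I*√410/5 ≈ 1455.4 + 631.75*I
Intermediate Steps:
g(O, N) = 36 (g(O, N) = (-6)² = 36)
o(B, J) = J/5
Q = 0 (Q = (4 - 4)*36 = 0*36 = 0)
z(y) = ⅖ (z(y) = (⅕)*2 = ⅖)
n = 2*I*√410/5 (n = √(-66 + ⅖) = √(-328/5) = 2*I*√410/5 ≈ 8.0994*I)
(n + 39)² = (2*I*√410/5 + 39)² = (39 + 2*I*√410/5)²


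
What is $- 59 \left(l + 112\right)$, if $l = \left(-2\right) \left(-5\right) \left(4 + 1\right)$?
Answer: $-9558$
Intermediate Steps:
$l = 50$ ($l = 10 \cdot 5 = 50$)
$- 59 \left(l + 112\right) = - 59 \left(50 + 112\right) = \left(-59\right) 162 = -9558$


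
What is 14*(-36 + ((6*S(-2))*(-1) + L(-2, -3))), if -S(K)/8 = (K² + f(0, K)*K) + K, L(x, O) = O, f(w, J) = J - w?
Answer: 3486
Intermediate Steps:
S(K) = -16*K² - 8*K (S(K) = -8*((K² + (K - 1*0)*K) + K) = -8*((K² + (K + 0)*K) + K) = -8*((K² + K*K) + K) = -8*((K² + K²) + K) = -8*(2*K² + K) = -8*(K + 2*K²) = -16*K² - 8*K)
14*(-36 + ((6*S(-2))*(-1) + L(-2, -3))) = 14*(-36 + ((6*(-8*(-2)*(1 + 2*(-2))))*(-1) - 3)) = 14*(-36 + ((6*(-8*(-2)*(1 - 4)))*(-1) - 3)) = 14*(-36 + ((6*(-8*(-2)*(-3)))*(-1) - 3)) = 14*(-36 + ((6*(-48))*(-1) - 3)) = 14*(-36 + (-288*(-1) - 3)) = 14*(-36 + (288 - 3)) = 14*(-36 + 285) = 14*249 = 3486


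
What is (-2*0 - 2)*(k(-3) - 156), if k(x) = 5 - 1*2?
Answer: 306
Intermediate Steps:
k(x) = 3 (k(x) = 5 - 2 = 3)
(-2*0 - 2)*(k(-3) - 156) = (-2*0 - 2)*(3 - 156) = (0 - 2)*(-153) = -2*(-153) = 306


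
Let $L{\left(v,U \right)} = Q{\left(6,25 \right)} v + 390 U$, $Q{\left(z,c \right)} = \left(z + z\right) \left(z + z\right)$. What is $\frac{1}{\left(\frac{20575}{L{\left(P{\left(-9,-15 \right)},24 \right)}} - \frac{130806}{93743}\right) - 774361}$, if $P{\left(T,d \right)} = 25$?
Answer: $- \frac{18690912}{14473509714671} \approx -1.2914 \cdot 10^{-6}$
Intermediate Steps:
$Q{\left(z,c \right)} = 4 z^{2}$ ($Q{\left(z,c \right)} = 2 z 2 z = 4 z^{2}$)
$L{\left(v,U \right)} = 144 v + 390 U$ ($L{\left(v,U \right)} = 4 \cdot 6^{2} v + 390 U = 4 \cdot 36 v + 390 U = 144 v + 390 U$)
$\frac{1}{\left(\frac{20575}{L{\left(P{\left(-9,-15 \right)},24 \right)}} - \frac{130806}{93743}\right) - 774361} = \frac{1}{\left(\frac{20575}{144 \cdot 25 + 390 \cdot 24} - \frac{130806}{93743}\right) - 774361} = \frac{1}{\left(\frac{20575}{3600 + 9360} - \frac{10062}{7211}\right) - 774361} = \frac{1}{\left(\frac{20575}{12960} - \frac{10062}{7211}\right) - 774361} = \frac{1}{\left(20575 \cdot \frac{1}{12960} - \frac{10062}{7211}\right) - 774361} = \frac{1}{\left(\frac{4115}{2592} - \frac{10062}{7211}\right) - 774361} = \frac{1}{\frac{3592561}{18690912} - 774361} = \frac{1}{- \frac{14473509714671}{18690912}} = - \frac{18690912}{14473509714671}$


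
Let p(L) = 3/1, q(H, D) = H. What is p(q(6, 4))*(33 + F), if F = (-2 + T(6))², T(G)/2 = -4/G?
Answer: 397/3 ≈ 132.33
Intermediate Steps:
T(G) = -8/G (T(G) = 2*(-4/G) = -8/G)
p(L) = 3 (p(L) = 3*1 = 3)
F = 100/9 (F = (-2 - 8/6)² = (-2 - 8*⅙)² = (-2 - 4/3)² = (-10/3)² = 100/9 ≈ 11.111)
p(q(6, 4))*(33 + F) = 3*(33 + 100/9) = 3*(397/9) = 397/3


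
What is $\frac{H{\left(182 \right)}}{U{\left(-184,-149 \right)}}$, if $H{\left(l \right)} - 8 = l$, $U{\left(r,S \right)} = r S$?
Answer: $\frac{95}{13708} \approx 0.0069303$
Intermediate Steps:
$U{\left(r,S \right)} = S r$
$H{\left(l \right)} = 8 + l$
$\frac{H{\left(182 \right)}}{U{\left(-184,-149 \right)}} = \frac{8 + 182}{\left(-149\right) \left(-184\right)} = \frac{190}{27416} = 190 \cdot \frac{1}{27416} = \frac{95}{13708}$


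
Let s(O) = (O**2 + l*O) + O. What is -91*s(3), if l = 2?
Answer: -1638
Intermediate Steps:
s(O) = O**2 + 3*O (s(O) = (O**2 + 2*O) + O = O**2 + 3*O)
-91*s(3) = -273*(3 + 3) = -273*6 = -91*18 = -1638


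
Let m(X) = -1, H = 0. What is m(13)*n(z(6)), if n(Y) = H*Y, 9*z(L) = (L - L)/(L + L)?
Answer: 0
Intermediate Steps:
z(L) = 0 (z(L) = ((L - L)/(L + L))/9 = (0/((2*L)))/9 = (0*(1/(2*L)))/9 = (⅑)*0 = 0)
n(Y) = 0 (n(Y) = 0*Y = 0)
m(13)*n(z(6)) = -1*0 = 0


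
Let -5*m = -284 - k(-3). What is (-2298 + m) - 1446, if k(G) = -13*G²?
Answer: -18553/5 ≈ -3710.6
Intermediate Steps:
m = 167/5 (m = -(-284 - (-13)*(-3)²)/5 = -(-284 - (-13)*9)/5 = -(-284 - 1*(-117))/5 = -(-284 + 117)/5 = -⅕*(-167) = 167/5 ≈ 33.400)
(-2298 + m) - 1446 = (-2298 + 167/5) - 1446 = -11323/5 - 1446 = -18553/5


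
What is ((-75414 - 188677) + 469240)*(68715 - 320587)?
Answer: -51671288928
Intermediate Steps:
((-75414 - 188677) + 469240)*(68715 - 320587) = (-264091 + 469240)*(-251872) = 205149*(-251872) = -51671288928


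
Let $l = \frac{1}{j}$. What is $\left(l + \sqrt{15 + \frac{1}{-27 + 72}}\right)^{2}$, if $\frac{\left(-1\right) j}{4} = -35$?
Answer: $\frac{2649929}{176400} + \frac{13 \sqrt{5}}{525} \approx 15.078$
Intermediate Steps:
$j = 140$ ($j = \left(-4\right) \left(-35\right) = 140$)
$l = \frac{1}{140} \approx 0.0071429$
$\left(l + \sqrt{15 + \frac{1}{-27 + 72}}\right)^{2} = \left(\frac{1}{140} + \sqrt{15 + \frac{1}{-27 + 72}}\right)^{2} = \left(\frac{1}{140} + \sqrt{15 + \frac{1}{45}}\right)^{2} = \left(\frac{1}{140} + \sqrt{\frac{676}{45}}\right)^{2} = \left(\frac{1}{140} + \frac{26 \sqrt{5}}{15}\right)^{2}$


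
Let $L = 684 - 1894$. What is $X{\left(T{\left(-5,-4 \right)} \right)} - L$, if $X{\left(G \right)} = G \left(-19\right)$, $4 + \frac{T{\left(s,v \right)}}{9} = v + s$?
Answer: $3433$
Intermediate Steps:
$T{\left(s,v \right)} = -36 + 9 s + 9 v$ ($T{\left(s,v \right)} = -36 + 9 \left(v + s\right) = -36 + 9 \left(s + v\right) = -36 + \left(9 s + 9 v\right) = -36 + 9 s + 9 v$)
$L = -1210$
$X{\left(G \right)} = - 19 G$
$X{\left(T{\left(-5,-4 \right)} \right)} - L = - 19 \left(-36 + 9 \left(-5\right) + 9 \left(-4\right)\right) - -1210 = - 19 \left(-36 - 45 - 36\right) + 1210 = \left(-19\right) \left(-117\right) + 1210 = 2223 + 1210 = 3433$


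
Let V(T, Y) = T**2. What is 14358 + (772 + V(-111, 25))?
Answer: 27451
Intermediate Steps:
14358 + (772 + V(-111, 25)) = 14358 + (772 + (-111)**2) = 14358 + (772 + 12321) = 14358 + 13093 = 27451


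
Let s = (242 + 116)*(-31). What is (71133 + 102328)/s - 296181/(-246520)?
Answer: -19737294491/1367939480 ≈ -14.428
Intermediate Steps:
s = -11098 (s = 358*(-31) = -11098)
(71133 + 102328)/s - 296181/(-246520) = (71133 + 102328)/(-11098) - 296181/(-246520) = 173461*(-1/11098) - 296181*(-1/246520) = -173461/11098 + 296181/246520 = -19737294491/1367939480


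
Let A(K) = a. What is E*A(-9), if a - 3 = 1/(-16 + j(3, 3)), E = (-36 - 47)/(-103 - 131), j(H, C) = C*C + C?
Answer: 913/936 ≈ 0.97543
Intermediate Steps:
j(H, C) = C + C² (j(H, C) = C² + C = C + C²)
E = 83/234 (E = -83/(-234) = -83*(-1/234) = 83/234 ≈ 0.35470)
a = 11/4 (a = 3 + 1/(-16 + 3*(1 + 3)) = 3 + 1/(-16 + 3*4) = 3 + 1/(-16 + 12) = 3 + 1/(-4) = 3 - ¼ = 11/4 ≈ 2.7500)
A(K) = 11/4
E*A(-9) = (83/234)*(11/4) = 913/936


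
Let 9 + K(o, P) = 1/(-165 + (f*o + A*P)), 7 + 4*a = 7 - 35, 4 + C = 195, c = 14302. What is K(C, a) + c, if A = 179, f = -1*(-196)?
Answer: 2041311971/142819 ≈ 14293.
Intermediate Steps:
C = 191 (C = -4 + 195 = 191)
f = 196
a = -35/4 (a = -7/4 + (7 - 35)/4 = -7/4 + (1/4)*(-28) = -7/4 - 7 = -35/4 ≈ -8.7500)
K(o, P) = -9 + 1/(-165 + 179*P + 196*o) (K(o, P) = -9 + 1/(-165 + (196*o + 179*P)) = -9 + 1/(-165 + (179*P + 196*o)) = -9 + 1/(-165 + 179*P + 196*o))
K(C, a) + c = (1486 - 1764*191 - 1611*(-35/4))/(-165 + 179*(-35/4) + 196*191) + 14302 = (1486 - 336924 + 56385/4)/(-165 - 6265/4 + 37436) + 14302 = -1285367/4/(142819/4) + 14302 = (4/142819)*(-1285367/4) + 14302 = -1285367/142819 + 14302 = 2041311971/142819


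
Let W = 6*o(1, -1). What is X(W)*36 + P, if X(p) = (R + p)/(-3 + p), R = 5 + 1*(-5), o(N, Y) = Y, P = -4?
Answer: 20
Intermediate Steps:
R = 0 (R = 5 - 5 = 0)
W = -6 (W = 6*(-1) = -6)
X(p) = p/(-3 + p) (X(p) = (0 + p)/(-3 + p) = p/(-3 + p))
X(W)*36 + P = -6/(-3 - 6)*36 - 4 = -6/(-9)*36 - 4 = -6*(-⅑)*36 - 4 = (⅔)*36 - 4 = 24 - 4 = 20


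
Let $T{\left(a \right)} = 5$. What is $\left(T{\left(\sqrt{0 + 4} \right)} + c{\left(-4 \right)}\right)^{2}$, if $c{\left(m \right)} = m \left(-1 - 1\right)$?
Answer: $169$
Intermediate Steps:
$c{\left(m \right)} = - 2 m$ ($c{\left(m \right)} = m \left(-2\right) = - 2 m$)
$\left(T{\left(\sqrt{0 + 4} \right)} + c{\left(-4 \right)}\right)^{2} = \left(5 - -8\right)^{2} = \left(5 + 8\right)^{2} = 13^{2} = 169$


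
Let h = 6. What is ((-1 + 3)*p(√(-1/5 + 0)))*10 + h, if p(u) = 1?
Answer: 26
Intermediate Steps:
((-1 + 3)*p(√(-1/5 + 0)))*10 + h = ((-1 + 3)*1)*10 + 6 = (2*1)*10 + 6 = 2*10 + 6 = 20 + 6 = 26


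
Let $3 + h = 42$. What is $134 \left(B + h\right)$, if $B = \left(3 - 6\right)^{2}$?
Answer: $6432$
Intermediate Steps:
$h = 39$ ($h = -3 + 42 = 39$)
$B = 9$ ($B = \left(-3\right)^{2} = 9$)
$134 \left(B + h\right) = 134 \left(9 + 39\right) = 134 \cdot 48 = 6432$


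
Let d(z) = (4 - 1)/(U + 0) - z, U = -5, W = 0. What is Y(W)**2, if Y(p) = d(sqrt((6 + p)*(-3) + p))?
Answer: -441/25 + 18*I*sqrt(2)/5 ≈ -17.64 + 5.0912*I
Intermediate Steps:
d(z) = -3/5 - z (d(z) = (4 - 1)/(-5 + 0) - z = 3/(-5) - z = 3*(-1/5) - z = -3/5 - z)
Y(p) = -3/5 - sqrt(-18 - 2*p) (Y(p) = -3/5 - sqrt((6 + p)*(-3) + p) = -3/5 - sqrt((-18 - 3*p) + p) = -3/5 - sqrt(-18 - 2*p))
Y(W)**2 = (-3/5 - sqrt(-18 - 2*0))**2 = (-3/5 - sqrt(-18 + 0))**2 = (-3/5 - sqrt(-18))**2 = (-3/5 - 3*I*sqrt(2))**2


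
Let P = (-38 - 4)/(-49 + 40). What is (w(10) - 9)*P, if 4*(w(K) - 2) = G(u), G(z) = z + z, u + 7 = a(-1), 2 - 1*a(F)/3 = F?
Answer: -28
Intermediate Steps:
a(F) = 6 - 3*F
u = 2 (u = -7 + (6 - 3*(-1)) = -7 + (6 + 3) = -7 + 9 = 2)
G(z) = 2*z
w(K) = 3 (w(K) = 2 + (2*2)/4 = 2 + (1/4)*4 = 2 + 1 = 3)
P = 14/3 (P = -42/(-9) = -42*(-1/9) = 14/3 ≈ 4.6667)
(w(10) - 9)*P = (3 - 9)*(14/3) = -6*14/3 = -28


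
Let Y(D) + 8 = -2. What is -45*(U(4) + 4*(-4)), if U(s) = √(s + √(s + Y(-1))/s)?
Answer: 720 - 45*√(16 + I*√6)/2 ≈ 629.74 - 6.8692*I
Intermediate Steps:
Y(D) = -10 (Y(D) = -8 - 2 = -10)
U(s) = √(s + √(-10 + s)/s) (U(s) = √(s + √(s - 10)/s) = √(s + √(-10 + s)/s))
-45*(U(4) + 4*(-4)) = -45*(√(4 + √(-10 + 4)/4) + 4*(-4)) = -45*(√(4 + √(-6)/4) - 16) = -45*(√(4 + (I*√6)/4) - 16) = -45*(√(4 + I*√6/4) - 16) = -45*(-16 + √(4 + I*√6/4)) = 720 - 45*√(4 + I*√6/4)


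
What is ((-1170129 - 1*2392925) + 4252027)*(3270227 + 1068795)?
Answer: 2989469004406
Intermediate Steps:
((-1170129 - 1*2392925) + 4252027)*(3270227 + 1068795) = ((-1170129 - 2392925) + 4252027)*4339022 = (-3563054 + 4252027)*4339022 = 688973*4339022 = 2989469004406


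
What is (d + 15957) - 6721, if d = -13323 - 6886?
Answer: -10973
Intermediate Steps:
d = -20209
(d + 15957) - 6721 = (-20209 + 15957) - 6721 = -4252 - 6721 = -10973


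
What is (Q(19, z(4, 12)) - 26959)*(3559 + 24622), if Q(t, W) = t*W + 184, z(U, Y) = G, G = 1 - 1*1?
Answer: -754546275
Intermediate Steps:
G = 0 (G = 1 - 1 = 0)
z(U, Y) = 0
Q(t, W) = 184 + W*t (Q(t, W) = W*t + 184 = 184 + W*t)
(Q(19, z(4, 12)) - 26959)*(3559 + 24622) = ((184 + 0*19) - 26959)*(3559 + 24622) = ((184 + 0) - 26959)*28181 = (184 - 26959)*28181 = -26775*28181 = -754546275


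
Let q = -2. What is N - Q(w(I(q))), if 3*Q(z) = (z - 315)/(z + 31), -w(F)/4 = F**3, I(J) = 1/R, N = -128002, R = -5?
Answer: -1489519903/11637 ≈ -1.2800e+5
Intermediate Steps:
I(J) = -1/5 (I(J) = 1/(-5) = -1/5)
w(F) = -4*F**3
Q(z) = (-315 + z)/(3*(31 + z)) (Q(z) = ((z - 315)/(z + 31))/3 = ((-315 + z)/(31 + z))/3 = (-315 + z)/(3*(31 + z)))
N - Q(w(I(q))) = -128002 - (-315 - 4*(-1/5)**3)/(3*(31 - 4*(-1/5)**3)) = -128002 - (-315 - 4*(-1/125))/(3*(31 - 4*(-1/125))) = -128002 - (-315 + 4/125)/(3*(31 + 4/125)) = -128002 - (-39371)/(3*3879/125*125) = -128002 - 125*(-39371)/(3*3879*125) = -128002 - 1*(-39371/11637) = -128002 + 39371/11637 = -1489519903/11637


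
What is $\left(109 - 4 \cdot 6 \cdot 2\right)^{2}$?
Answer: $3721$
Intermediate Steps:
$\left(109 - 4 \cdot 6 \cdot 2\right)^{2} = \left(109 - 24 \cdot 2\right)^{2} = \left(109 - 48\right)^{2} = 61^{2} = 3721$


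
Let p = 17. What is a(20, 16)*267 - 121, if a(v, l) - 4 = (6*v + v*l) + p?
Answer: 122966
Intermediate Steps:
a(v, l) = 21 + 6*v + l*v (a(v, l) = 4 + ((6*v + v*l) + 17) = 4 + ((6*v + l*v) + 17) = 4 + (17 + 6*v + l*v) = 21 + 6*v + l*v)
a(20, 16)*267 - 121 = (21 + 6*20 + 16*20)*267 - 121 = (21 + 120 + 320)*267 - 121 = 461*267 - 121 = 123087 - 121 = 122966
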